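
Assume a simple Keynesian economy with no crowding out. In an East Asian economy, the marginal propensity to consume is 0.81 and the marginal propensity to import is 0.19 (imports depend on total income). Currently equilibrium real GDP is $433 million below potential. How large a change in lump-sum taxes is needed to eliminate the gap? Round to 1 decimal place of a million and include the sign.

Spending multiplier = 1/(1 − c + m) = 1/(1 − 0.81 + 0.19) = 1/0.38 ≈ 2.632.
Tax multiplier = −c·k = −0.81/0.38 ≈ −2.132. Need ΔY = +$433 million, so ΔT = ΔY/(−c·k) = −(+$433 million) × 0.38 / 0.81 ≈ −$203.1 million.
The government should cut lump-sum taxes by $203.1 million.

−$203.1 million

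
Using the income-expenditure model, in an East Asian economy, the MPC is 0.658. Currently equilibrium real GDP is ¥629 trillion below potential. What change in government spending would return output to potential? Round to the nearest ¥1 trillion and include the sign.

Spending multiplier = 1/(1 − MPC) = 1/(1 − 0.658) = 1/0.342 ≈ 2.924.
Need ΔY = +¥629 trillion, so ΔG = ΔY/k = (+¥629 trillion) × 0.342 ≈ +¥215 trillion.
The government should increase government spending by ¥215 trillion.

+¥215 trillion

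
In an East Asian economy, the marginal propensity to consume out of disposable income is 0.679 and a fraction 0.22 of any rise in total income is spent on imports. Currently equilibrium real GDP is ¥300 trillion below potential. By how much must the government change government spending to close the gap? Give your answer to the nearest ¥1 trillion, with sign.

+¥162 trillion

Spending multiplier = 1/(1 − c + m) = 1/(1 − 0.679 + 0.22) = 1/0.541 ≈ 1.848.
Need ΔY = +¥300 trillion, so ΔG = ΔY/k = (+¥300 trillion) × 0.541 ≈ +¥162 trillion.
The government should increase government spending by ¥162 trillion.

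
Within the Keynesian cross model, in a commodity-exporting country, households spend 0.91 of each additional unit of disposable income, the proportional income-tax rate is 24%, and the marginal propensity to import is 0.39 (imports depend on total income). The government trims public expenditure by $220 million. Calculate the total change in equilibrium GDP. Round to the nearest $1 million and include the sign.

Expenditure multiplier = 1/(1 − c(1−t) + m) = 1/(1 − 0.91×0.76 + 0.39) = 1/0.6984 ≈ 1.432.
ΔY = k × ΔG = (−$220 million) / 0.6984 ≈ −$315 million.

−$315 million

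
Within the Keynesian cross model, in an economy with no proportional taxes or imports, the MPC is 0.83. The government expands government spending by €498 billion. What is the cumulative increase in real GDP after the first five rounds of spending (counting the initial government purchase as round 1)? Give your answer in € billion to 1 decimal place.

Round 1 adds ΔG = €498 billion; each later round is MPC = 0.83 times the previous.
After 5 rounds: 498 + 413.34 + 343.0722 + 284.749926 + 236.34243858 = ΔG·(1 − c^5)/(1 − c) = 498 × (1 − 0.3939040643)/0.17 ≈ €1,775.5 billion.

€1,775.5 billion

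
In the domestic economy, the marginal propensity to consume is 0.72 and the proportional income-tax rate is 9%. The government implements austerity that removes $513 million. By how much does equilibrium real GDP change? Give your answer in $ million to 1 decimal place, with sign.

−$1,487.8 million

Government-spending multiplier = 1/(1 − c(1−t)) = 1/(1 − 0.72×0.91) = 1/0.3448 ≈ 2.9.
ΔY = k × ΔG = (−$513 million) / 0.3448 ≈ −$1,487.8 million.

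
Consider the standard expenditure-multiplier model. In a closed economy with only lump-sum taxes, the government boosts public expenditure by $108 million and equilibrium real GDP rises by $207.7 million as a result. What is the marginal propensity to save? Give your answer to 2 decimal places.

Implied spending multiplier k = ΔY/ΔG = 207.7/108 ≈ 1.9231.
Since k = 1/(1 − MPC), MPC = 1 − 1/k = 1 − ΔG/ΔY = 1 − 108/207.7 ≈ 0.48.
MPS = 1 − MPC = 0.52.

0.52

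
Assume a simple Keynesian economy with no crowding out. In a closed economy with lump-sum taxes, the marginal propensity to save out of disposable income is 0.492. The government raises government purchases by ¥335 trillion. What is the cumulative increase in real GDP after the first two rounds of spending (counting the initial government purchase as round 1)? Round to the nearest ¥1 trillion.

MPC = 1 − MPS = 1 − 0.492 = 0.508.
Round 1 adds ΔG = ¥335 trillion; each later round is MPC = 0.508 times the previous.
After 2 rounds: 335 + 170.18 = ΔG·(1 − c^2)/(1 − c) = 335 × (1 − 0.258064)/0.492 ≈ ¥505 trillion.

¥505 trillion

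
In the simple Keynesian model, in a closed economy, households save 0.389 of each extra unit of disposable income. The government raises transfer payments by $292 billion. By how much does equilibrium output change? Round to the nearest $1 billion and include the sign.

+$459 billion

MPC = 1 − MPS = 1 − 0.389 = 0.611.
The transfer change shifts disposable income by +$292 billion, so first-round consumption changes by c·ΔTR = 0.611 × (+$292 billion) = +$178.412 billion.
Expenditure multiplier = 1/(1 − MPC) = 1/(1 − 0.611) = 1/0.389 ≈ 2.571.
The transfer multiplier is c × k ≈ 1.571, so ΔY = k × (c·ΔTR) = (+$178.412 billion) / 0.389 ≈ +$459 billion.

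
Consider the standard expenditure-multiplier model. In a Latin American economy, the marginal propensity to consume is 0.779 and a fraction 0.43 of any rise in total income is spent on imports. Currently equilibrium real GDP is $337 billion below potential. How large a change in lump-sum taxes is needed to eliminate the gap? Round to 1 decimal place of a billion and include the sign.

−$281.6 billion

Spending multiplier = 1/(1 − c + m) = 1/(1 − 0.779 + 0.43) = 1/0.651 ≈ 1.536.
Tax multiplier = −c·k = −0.779/0.651 ≈ −1.197. Need ΔY = +$337 billion, so ΔT = ΔY/(−c·k) = −(+$337 billion) × 0.651 / 0.779 ≈ −$281.6 billion.
The government should cut lump-sum taxes by $281.6 billion.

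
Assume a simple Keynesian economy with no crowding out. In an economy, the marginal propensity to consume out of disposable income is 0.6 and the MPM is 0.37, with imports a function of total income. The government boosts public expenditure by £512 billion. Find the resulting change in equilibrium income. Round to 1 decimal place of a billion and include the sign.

+£664.9 billion

Expenditure multiplier = 1/(1 − c + m) = 1/(1 − 0.6 + 0.37) = 1/0.77 ≈ 1.299.
ΔY = k × ΔG = (+£512 billion) / 0.77 ≈ +£664.9 billion.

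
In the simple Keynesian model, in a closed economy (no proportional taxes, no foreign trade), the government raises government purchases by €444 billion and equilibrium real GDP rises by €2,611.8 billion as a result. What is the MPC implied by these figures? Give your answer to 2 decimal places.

0.83

Implied spending multiplier k = ΔY/ΔG = 2,611.8/444 ≈ 5.8824.
Since k = 1/(1 − MPC), MPC = 1 − 1/k = 1 − ΔG/ΔY = 1 − 444/2,611.8 ≈ 0.83.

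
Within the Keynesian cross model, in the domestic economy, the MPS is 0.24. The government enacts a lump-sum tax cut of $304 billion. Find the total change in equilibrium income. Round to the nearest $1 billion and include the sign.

MPC = 1 − MPS = 1 − 0.24 = 0.76.
A lump-sum tax change of −$304 billion shifts disposable income by +$304 billion; first-round consumption changes by −c × ΔT = −0.76 × (−$304 billion) = +$231.04 billion.
Expenditure multiplier = 1/(1 − MPC) = 1/(1 − 0.76) = 1/0.24 ≈ 4.167.
The tax multiplier is −c × k ≈ −3.167, so ΔY = k × (−c·ΔT) = (+$231.04 billion) / 0.24 ≈ +$963 billion.

+$963 billion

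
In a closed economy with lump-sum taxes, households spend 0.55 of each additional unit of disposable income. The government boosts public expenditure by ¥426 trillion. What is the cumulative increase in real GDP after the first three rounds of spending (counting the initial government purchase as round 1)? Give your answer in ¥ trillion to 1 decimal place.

Round 1 adds ΔG = ¥426 trillion; each later round is MPC = 0.55 times the previous.
After 3 rounds: 426 + 234.3 + 128.865 = ΔG·(1 − c^3)/(1 − c) = 426 × (1 − 0.166375)/0.45 ≈ ¥789.2 trillion.

¥789.2 trillion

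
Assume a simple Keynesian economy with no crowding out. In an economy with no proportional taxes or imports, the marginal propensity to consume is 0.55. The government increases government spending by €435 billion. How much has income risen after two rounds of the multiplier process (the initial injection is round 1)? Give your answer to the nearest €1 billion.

€674 billion

Round 1 adds ΔG = €435 billion; each later round is MPC = 0.55 times the previous.
After 2 rounds: 435 + 239.25 = ΔG·(1 − c^2)/(1 − c) = 435 × (1 − 0.3025)/0.45 ≈ €674 billion.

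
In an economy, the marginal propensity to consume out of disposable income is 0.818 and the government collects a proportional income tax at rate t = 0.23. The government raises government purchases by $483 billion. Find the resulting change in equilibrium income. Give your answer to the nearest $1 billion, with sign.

Expenditure multiplier = 1/(1 − c(1−t)) = 1/(1 − 0.818×0.77) = 1/0.37014 ≈ 2.702.
ΔY = k × ΔG = (+$483 billion) / 0.37014 ≈ +$1,305 billion.

+$1,305 billion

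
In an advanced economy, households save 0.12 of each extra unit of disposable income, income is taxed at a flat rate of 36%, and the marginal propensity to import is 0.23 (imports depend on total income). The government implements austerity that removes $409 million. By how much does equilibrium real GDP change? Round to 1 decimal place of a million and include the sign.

MPC = 1 − MPS = 1 − 0.12 = 0.88.
Expenditure multiplier = 1/(1 − c(1−t) + m) = 1/(1 − 0.88×0.64 + 0.23) = 1/0.6668 ≈ 1.5.
ΔY = k × ΔG = (−$409 million) / 0.6668 ≈ −$613.4 million.

−$613.4 million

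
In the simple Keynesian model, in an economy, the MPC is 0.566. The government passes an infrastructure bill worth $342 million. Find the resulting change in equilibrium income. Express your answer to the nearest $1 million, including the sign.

+$788 million

Spending multiplier = 1/(1 − MPC) = 1/(1 − 0.566) = 1/0.434 ≈ 2.304.
ΔY = k × ΔG = (+$342 million) / 0.434 ≈ +$788 million.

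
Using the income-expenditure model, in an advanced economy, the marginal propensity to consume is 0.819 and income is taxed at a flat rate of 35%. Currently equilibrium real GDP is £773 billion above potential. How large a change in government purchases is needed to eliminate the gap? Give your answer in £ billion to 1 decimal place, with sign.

−£361.5 billion

Spending multiplier = 1/(1 − c(1−t)) = 1/(1 − 0.819×0.65) = 1/0.46765 ≈ 2.138.
Need ΔY = −£773 billion, so ΔG = ΔY/k = (−£773 billion) × 0.46765 ≈ −£361.5 billion.
The government should cut government purchases by £361.5 billion.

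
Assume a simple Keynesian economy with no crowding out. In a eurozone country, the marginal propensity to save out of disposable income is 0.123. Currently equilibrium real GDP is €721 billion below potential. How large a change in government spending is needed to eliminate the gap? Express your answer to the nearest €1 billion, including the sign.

MPC = 1 − MPS = 1 − 0.123 = 0.877.
Spending multiplier = 1/(1 − MPC) = 1/(1 − 0.877) = 1/0.123 ≈ 8.13.
Need ΔY = +€721 billion, so ΔG = ΔY/k = (+€721 billion) × 0.123 ≈ +€89 billion.
The government should increase government spending by €89 billion.

+€89 billion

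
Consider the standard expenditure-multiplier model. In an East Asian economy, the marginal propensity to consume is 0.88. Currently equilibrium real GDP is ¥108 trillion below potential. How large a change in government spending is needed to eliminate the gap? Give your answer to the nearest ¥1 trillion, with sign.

+¥13 trillion

Spending multiplier = 1/(1 − MPC) = 1/(1 − 0.88) = 1/0.12 ≈ 8.333.
Need ΔY = +¥108 trillion, so ΔG = ΔY/k = (+¥108 trillion) × 0.12 ≈ +¥13 trillion.
The government should increase government spending by ¥13 trillion.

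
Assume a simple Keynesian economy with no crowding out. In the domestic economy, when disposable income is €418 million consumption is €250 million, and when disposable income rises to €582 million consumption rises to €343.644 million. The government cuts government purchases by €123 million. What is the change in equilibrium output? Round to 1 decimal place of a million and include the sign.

−€286.7 million

MPC = ΔC/ΔYd = (343.644 − 250)/(582 − 418) = 93.644/164 = 0.571.
Government-spending multiplier = 1/(1 − MPC) = 1/(1 − 0.571) = 1/0.429 ≈ 2.331.
ΔY = k × ΔG = (−€123 million) / 0.429 ≈ −€286.7 million.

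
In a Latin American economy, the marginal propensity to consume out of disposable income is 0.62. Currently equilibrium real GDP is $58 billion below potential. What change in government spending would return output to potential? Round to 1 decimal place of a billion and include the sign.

Spending multiplier = 1/(1 − MPC) = 1/(1 − 0.62) = 1/0.38 ≈ 2.632.
Need ΔY = +$58 billion, so ΔG = ΔY/k = (+$58 billion) × 0.38 ≈ +$22 billion.
The government should increase government spending by $22 billion.

+$22.0 billion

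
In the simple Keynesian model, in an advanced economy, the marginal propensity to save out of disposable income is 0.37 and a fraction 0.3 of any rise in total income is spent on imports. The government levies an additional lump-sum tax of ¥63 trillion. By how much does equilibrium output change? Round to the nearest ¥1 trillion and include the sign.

MPC = 1 − MPS = 1 − 0.37 = 0.63.
A lump-sum tax change of +¥63 trillion shifts disposable income by −¥63 trillion; first-round consumption changes by −c × ΔT = −0.63 × (+¥63 trillion) = −¥39.69 trillion.
Expenditure multiplier = 1/(1 − c + m) = 1/(1 − 0.63 + 0.3) = 1/0.67 ≈ 1.493.
The tax multiplier is −c × k ≈ −0.94, so ΔY = k × (−c·ΔT) = (−¥39.69 trillion) / 0.67 ≈ −¥59 trillion.

−¥59 trillion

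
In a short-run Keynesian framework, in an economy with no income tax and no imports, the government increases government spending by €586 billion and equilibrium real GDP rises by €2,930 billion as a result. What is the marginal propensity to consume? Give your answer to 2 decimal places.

0.80

Implied spending multiplier k = ΔY/ΔG = 2,930/586 = 5.
Since k = 1/(1 − MPC), MPC = 1 − 1/k = 1 − ΔG/ΔY = 1 − 586/2,930 = 0.80.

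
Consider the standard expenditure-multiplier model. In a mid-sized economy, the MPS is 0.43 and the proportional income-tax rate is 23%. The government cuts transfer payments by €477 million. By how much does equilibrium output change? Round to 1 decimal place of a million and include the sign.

−€484.6 million

MPC = 1 − MPS = 1 − 0.43 = 0.57.
The transfer change shifts disposable income by −€477 million, so first-round consumption changes by c·ΔTR = 0.57 × (−€477 million) = −€271.89 million.
Expenditure multiplier = 1/(1 − c(1−t)) = 1/(1 − 0.57×0.77) = 1/0.5611 ≈ 1.782.
The transfer multiplier is c × k ≈ 1.016, so ΔY = k × (c·ΔTR) = (−€271.89 million) / 0.5611 ≈ −€484.6 million.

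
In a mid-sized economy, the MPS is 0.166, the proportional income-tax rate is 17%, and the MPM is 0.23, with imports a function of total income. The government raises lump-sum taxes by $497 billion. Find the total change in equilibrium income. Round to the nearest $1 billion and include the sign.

MPC = 1 − MPS = 1 − 0.166 = 0.834.
A lump-sum tax change of +$497 billion shifts disposable income by −$497 billion; first-round consumption changes by −c × ΔT = −0.834 × (+$497 billion) = −$414.498 billion.
Expenditure multiplier = 1/(1 − c(1−t) + m) = 1/(1 − 0.834×0.83 + 0.23) = 1/0.53778 ≈ 1.859.
The tax multiplier is −c × k ≈ −1.551, so ΔY = k × (−c·ΔT) = (−$414.498 billion) / 0.53778 ≈ −$771 billion.

−$771 billion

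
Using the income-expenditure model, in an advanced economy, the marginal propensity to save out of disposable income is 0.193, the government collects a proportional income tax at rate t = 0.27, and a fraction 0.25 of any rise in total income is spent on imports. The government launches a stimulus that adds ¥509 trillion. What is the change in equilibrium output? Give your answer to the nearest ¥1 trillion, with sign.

+¥770 trillion

MPC = 1 − MPS = 1 − 0.193 = 0.807.
Expenditure multiplier = 1/(1 − c(1−t) + m) = 1/(1 − 0.807×0.73 + 0.25) = 1/0.66089 ≈ 1.513.
ΔY = k × ΔG = (+¥509 trillion) / 0.66089 ≈ +¥770 trillion.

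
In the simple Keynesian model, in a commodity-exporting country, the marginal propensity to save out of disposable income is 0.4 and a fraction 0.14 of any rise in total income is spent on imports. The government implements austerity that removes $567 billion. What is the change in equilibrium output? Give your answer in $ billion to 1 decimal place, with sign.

MPC = 1 − MPS = 1 − 0.4 = 0.6.
Spending multiplier = 1/(1 − c + m) = 1/(1 − 0.6 + 0.14) = 1/0.54 ≈ 1.852.
ΔY = k × ΔG = (−$567 billion) / 0.54 = −$1,050 billion.

−$1,050.0 billion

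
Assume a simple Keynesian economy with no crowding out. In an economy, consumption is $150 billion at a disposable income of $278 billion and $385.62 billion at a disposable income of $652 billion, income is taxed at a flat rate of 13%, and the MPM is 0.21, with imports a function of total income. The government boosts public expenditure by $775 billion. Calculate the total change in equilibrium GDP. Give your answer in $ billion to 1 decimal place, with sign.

+$1,170.9 billion

MPC = ΔC/ΔYd = (385.62 − 150)/(652 − 278) = 235.62/374 = 0.63.
Spending multiplier = 1/(1 − c(1−t) + m) = 1/(1 − 0.63×0.87 + 0.21) = 1/0.6619 ≈ 1.511.
ΔY = k × ΔG = (+$775 billion) / 0.6619 ≈ +$1,170.9 billion.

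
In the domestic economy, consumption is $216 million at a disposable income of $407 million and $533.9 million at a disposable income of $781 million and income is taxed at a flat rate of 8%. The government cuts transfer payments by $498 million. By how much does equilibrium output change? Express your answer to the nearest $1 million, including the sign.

MPC = ΔC/ΔYd = (533.9 − 216)/(781 − 407) = 317.9/374 = 0.85.
The transfer change shifts disposable income by −$498 million, so first-round consumption changes by c·ΔTR = 0.85 × (−$498 million) = −$423.3 million.
Expenditure multiplier = 1/(1 − c(1−t)) = 1/(1 − 0.85×0.92) = 1/0.218 ≈ 4.587.
The transfer multiplier is c × k ≈ 3.899, so ΔY = k × (c·ΔTR) = (−$423.3 million) / 0.218 ≈ −$1,942 million.

−$1,942 million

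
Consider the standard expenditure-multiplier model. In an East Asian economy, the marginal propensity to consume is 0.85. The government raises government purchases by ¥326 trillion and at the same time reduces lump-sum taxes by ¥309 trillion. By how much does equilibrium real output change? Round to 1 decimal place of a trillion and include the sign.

+¥3,924.3 trillion

Expenditure multiplier = 1/(1 − MPC) = 1/(1 − 0.85) = 1/0.15 ≈ 6.667.
ΔG contributes k·ΔG = (+¥326 trillion) / 0.15 ≈ +¥2,173.3 trillion.
ΔT of −¥309 trillion changes first-round spending by −c·ΔT = +¥262.65 trillion, contributing k·(−c·ΔT) = (+¥262.65 trillion) / 0.15 = +¥1,751 trillion.
Net ΔY = k(ΔG − c·ΔT) = (+¥588.65 trillion) / 0.15 ≈ +¥3,924.3 trillion.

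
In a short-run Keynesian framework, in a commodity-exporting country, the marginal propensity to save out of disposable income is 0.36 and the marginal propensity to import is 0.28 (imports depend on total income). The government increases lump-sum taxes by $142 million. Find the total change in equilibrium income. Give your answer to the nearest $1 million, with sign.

MPC = 1 − MPS = 1 − 0.36 = 0.64.
A lump-sum tax change of +$142 million shifts disposable income by −$142 million; first-round consumption changes by −c × ΔT = −0.64 × (+$142 million) = −$90.88 million.
Expenditure multiplier = 1/(1 − c + m) = 1/(1 − 0.64 + 0.28) = 1/0.64 ≈ 1.563.
The tax multiplier is −c × k = −1, so ΔY = k × (−c·ΔT) = (−$90.88 million) / 0.64 = −$142 million.

−$142 million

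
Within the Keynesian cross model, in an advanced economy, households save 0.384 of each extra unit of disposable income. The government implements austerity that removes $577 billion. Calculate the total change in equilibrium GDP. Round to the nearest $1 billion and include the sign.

MPC = 1 − MPS = 1 − 0.384 = 0.616.
Government-spending multiplier = 1/(1 − MPC) = 1/(1 − 0.616) = 1/0.384 ≈ 2.604.
ΔY = k × ΔG = (−$577 billion) / 0.384 ≈ −$1,503 billion.

−$1,503 billion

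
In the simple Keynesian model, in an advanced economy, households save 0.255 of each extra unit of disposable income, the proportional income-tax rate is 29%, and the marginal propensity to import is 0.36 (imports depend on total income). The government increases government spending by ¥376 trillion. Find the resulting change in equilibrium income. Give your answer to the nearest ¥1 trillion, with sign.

+¥452 trillion

MPC = 1 − MPS = 1 − 0.255 = 0.745.
Expenditure multiplier = 1/(1 − c(1−t) + m) = 1/(1 − 0.745×0.71 + 0.36) = 1/0.83105 ≈ 1.203.
ΔY = k × ΔG = (+¥376 trillion) / 0.83105 ≈ +¥452 trillion.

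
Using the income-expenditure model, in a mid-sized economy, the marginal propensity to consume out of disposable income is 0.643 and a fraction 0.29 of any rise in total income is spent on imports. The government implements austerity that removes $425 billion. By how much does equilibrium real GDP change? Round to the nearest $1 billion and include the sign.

Government-spending multiplier = 1/(1 − c + m) = 1/(1 − 0.643 + 0.29) = 1/0.647 ≈ 1.546.
ΔY = k × ΔG = (−$425 billion) / 0.647 ≈ −$657 billion.

−$657 billion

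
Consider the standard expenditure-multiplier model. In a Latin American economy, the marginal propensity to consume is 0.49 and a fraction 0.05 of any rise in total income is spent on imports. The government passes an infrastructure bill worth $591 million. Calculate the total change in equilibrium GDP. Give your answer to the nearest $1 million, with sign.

+$1,055 million

Government-spending multiplier = 1/(1 − c + m) = 1/(1 − 0.49 + 0.05) = 1/0.56 ≈ 1.786.
ΔY = k × ΔG = (+$591 million) / 0.56 ≈ +$1,055 million.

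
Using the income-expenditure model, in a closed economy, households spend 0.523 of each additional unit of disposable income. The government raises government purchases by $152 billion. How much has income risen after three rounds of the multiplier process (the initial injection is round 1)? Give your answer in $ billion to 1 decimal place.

Round 1 adds ΔG = $152 billion; each later round is MPC = 0.523 times the previous.
After 3 rounds: 152 + 79.496 + 41.576408 = ΔG·(1 − c^3)/(1 − c) = 152 × (1 − 0.143055667)/0.477 ≈ $273.1 billion.

$273.1 billion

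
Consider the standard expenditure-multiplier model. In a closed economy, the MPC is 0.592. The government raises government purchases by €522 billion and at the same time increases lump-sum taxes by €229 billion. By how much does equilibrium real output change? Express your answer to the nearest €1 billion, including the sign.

Expenditure multiplier = 1/(1 − MPC) = 1/(1 − 0.592) = 1/0.408 ≈ 2.451.
ΔG contributes k·ΔG = (+€522 billion) / 0.408 ≈ +€1,279.4 billion.
ΔT of +€229 billion changes first-round spending by −c·ΔT = −€135.568 billion, contributing k·(−c·ΔT) = (−€135.568 billion) / 0.408 ≈ −€332.3 billion.
Net ΔY = k(ΔG − c·ΔT) = (+€386.432 billion) / 0.408 ≈ +€947 billion.

+€947 billion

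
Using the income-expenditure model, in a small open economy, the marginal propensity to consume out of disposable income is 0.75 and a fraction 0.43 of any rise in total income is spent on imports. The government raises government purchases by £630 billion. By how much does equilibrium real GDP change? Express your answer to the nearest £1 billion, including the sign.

+£926 billion

Expenditure multiplier = 1/(1 − c + m) = 1/(1 − 0.75 + 0.43) = 1/0.68 ≈ 1.471.
ΔY = k × ΔG = (+£630 billion) / 0.68 ≈ +£926 billion.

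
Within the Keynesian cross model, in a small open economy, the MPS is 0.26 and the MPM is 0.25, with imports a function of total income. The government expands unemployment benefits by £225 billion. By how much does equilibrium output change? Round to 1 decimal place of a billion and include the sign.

MPC = 1 − MPS = 1 − 0.26 = 0.74.
The transfer change shifts disposable income by +£225 billion, so first-round consumption changes by c·ΔTR = 0.74 × (+£225 billion) = +£166.5 billion.
Expenditure multiplier = 1/(1 − c + m) = 1/(1 − 0.74 + 0.25) = 1/0.51 ≈ 1.961.
The transfer multiplier is c × k ≈ 1.451, so ΔY = k × (c·ΔTR) = (+£166.5 billion) / 0.51 ≈ +£326.5 billion.

+£326.5 billion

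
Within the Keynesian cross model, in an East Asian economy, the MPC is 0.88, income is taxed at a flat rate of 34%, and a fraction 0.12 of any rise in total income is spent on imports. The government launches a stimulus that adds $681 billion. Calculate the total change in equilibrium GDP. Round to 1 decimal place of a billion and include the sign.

+$1,263.0 billion

Government-spending multiplier = 1/(1 − c(1−t) + m) = 1/(1 − 0.88×0.66 + 0.12) = 1/0.5392 ≈ 1.855.
ΔY = k × ΔG = (+$681 billion) / 0.5392 ≈ +$1,263 billion.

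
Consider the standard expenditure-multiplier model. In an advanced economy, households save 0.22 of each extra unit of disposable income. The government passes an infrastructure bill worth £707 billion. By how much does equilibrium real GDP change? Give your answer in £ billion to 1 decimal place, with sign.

+£3,213.6 billion

MPC = 1 − MPS = 1 − 0.22 = 0.78.
Expenditure multiplier = 1/(1 − MPC) = 1/(1 − 0.78) = 1/0.22 ≈ 4.545.
ΔY = k × ΔG = (+£707 billion) / 0.22 ≈ +£3,213.6 billion.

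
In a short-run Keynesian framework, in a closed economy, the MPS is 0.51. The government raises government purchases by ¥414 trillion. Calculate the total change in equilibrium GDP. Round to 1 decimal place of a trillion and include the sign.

MPC = 1 − MPS = 1 − 0.51 = 0.49.
Government-spending multiplier = 1/(1 − MPC) = 1/(1 − 0.49) = 1/0.51 ≈ 1.961.
ΔY = k × ΔG = (+¥414 trillion) / 0.51 ≈ +¥811.8 trillion.

+¥811.8 trillion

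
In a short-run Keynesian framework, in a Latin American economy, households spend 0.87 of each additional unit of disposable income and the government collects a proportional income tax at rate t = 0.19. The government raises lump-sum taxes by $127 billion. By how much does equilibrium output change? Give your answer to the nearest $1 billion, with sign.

A lump-sum tax change of +$127 billion shifts disposable income by −$127 billion; first-round consumption changes by −c × ΔT = −0.87 × (+$127 billion) = −$110.49 billion.
Expenditure multiplier = 1/(1 − c(1−t)) = 1/(1 − 0.87×0.81) = 1/0.2953 ≈ 3.386.
The tax multiplier is −c × k ≈ −2.946, so ΔY = k × (−c·ΔT) = (−$110.49 billion) / 0.2953 ≈ −$374 billion.

−$374 billion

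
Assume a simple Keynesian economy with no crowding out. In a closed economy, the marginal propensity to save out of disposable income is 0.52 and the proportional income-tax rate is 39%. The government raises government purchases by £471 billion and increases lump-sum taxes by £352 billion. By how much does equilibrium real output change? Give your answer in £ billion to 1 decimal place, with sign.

MPC = 1 − MPS = 1 − 0.52 = 0.48.
Expenditure multiplier = 1/(1 − c(1−t)) = 1/(1 − 0.48×0.61) = 1/0.7072 ≈ 1.414.
ΔG contributes k·ΔG = (+£471 billion) / 0.7072 ≈ +£666 billion.
ΔT of +£352 billion changes first-round spending by −c·ΔT = −£168.96 billion, contributing k·(−c·ΔT) = (−£168.96 billion) / 0.7072 ≈ −£238.9 billion.
Net ΔY = k(ΔG − c·ΔT) = (+£302.04 billion) / 0.7072 ≈ +£427.1 billion.

+£427.1 billion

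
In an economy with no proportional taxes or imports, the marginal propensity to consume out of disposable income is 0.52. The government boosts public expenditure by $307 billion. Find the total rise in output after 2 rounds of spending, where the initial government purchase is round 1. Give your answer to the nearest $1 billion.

Round 1 adds ΔG = $307 billion; each later round is MPC = 0.52 times the previous.
After 2 rounds: 307 + 159.64 = ΔG·(1 − c^2)/(1 − c) = 307 × (1 − 0.2704)/0.48 ≈ $467 billion.

$467 billion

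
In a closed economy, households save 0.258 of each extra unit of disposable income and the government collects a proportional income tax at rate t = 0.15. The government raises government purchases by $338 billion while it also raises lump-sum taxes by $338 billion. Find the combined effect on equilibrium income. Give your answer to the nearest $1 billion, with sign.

MPC = 1 − MPS = 1 − 0.258 = 0.742.
Expenditure multiplier = 1/(1 − c(1−t)) = 1/(1 − 0.742×0.85) = 1/0.3693 ≈ 2.708.
ΔG contributes k·ΔG = (+$338 billion) / 0.3693 ≈ +$915.2 billion.
ΔT of +$338 billion changes first-round spending by −c·ΔT = −$250.796 billion, contributing k·(−c·ΔT) = (−$250.796 billion) / 0.3693 ≈ −$679.1 billion.
Net ΔY = k(ΔG − c·ΔT) = (+$87.204 billion) / 0.3693 ≈ +$236 billion.

+$236 billion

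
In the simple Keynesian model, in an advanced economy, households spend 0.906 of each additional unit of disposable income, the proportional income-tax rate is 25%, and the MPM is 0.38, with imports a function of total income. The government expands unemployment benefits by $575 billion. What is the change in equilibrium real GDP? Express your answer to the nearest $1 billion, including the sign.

The transfer change shifts disposable income by +$575 billion, so first-round consumption changes by c·ΔTR = 0.906 × (+$575 billion) = +$520.95 billion.
Expenditure multiplier = 1/(1 − c(1−t) + m) = 1/(1 − 0.906×0.75 + 0.38) = 1/0.7005 ≈ 1.428.
The transfer multiplier is c × k ≈ 1.293, so ΔY = k × (c·ΔTR) = (+$520.95 billion) / 0.7005 ≈ +$744 billion.

+$744 billion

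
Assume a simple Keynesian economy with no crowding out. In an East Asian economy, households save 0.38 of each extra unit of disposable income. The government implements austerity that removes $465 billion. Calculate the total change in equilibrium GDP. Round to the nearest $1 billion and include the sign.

−$1,224 billion

MPC = 1 − MPS = 1 − 0.38 = 0.62.
Expenditure multiplier = 1/(1 − MPC) = 1/(1 − 0.62) = 1/0.38 ≈ 2.632.
ΔY = k × ΔG = (−$465 billion) / 0.38 ≈ −$1,224 billion.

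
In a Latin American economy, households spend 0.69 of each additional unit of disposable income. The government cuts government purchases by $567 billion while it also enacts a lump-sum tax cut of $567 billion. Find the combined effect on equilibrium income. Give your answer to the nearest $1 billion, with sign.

Expenditure multiplier = 1/(1 − MPC) = 1/(1 − 0.69) = 1/0.31 ≈ 3.226.
ΔG contributes k·ΔG = (−$567 billion) / 0.31 ≈ −$1,829 billion.
ΔT of −$567 billion changes first-round spending by −c·ΔT = +$391.23 billion, contributing k·(−c·ΔT) = (+$391.23 billion) / 0.31 ≈ +$1,262 billion.
With ΔG = ΔT and no other leakages, the balanced-budget multiplier is 1, so ΔY = ΔG = −$567 billion.

−$567 billion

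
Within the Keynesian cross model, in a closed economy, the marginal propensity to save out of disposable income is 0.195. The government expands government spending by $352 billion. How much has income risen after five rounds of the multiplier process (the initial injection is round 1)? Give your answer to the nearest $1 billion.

MPC = 1 − MPS = 1 − 0.195 = 0.805.
Round 1 adds ΔG = $352 billion; each later round is MPC = 0.805 times the previous.
After 5 rounds: 352 + 283.36 + 228.1048 + 183.624364 + 147.81761302 = ΔG·(1 − c^5)/(1 − c) = 352 × (1 − 0.338048802503125)/0.195 ≈ $1,195 billion.

$1,195 billion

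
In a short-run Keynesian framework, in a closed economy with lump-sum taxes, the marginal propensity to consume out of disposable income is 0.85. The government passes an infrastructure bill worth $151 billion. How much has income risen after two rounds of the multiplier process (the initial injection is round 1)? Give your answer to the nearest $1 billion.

$279 billion

Round 1 adds ΔG = $151 billion; each later round is MPC = 0.85 times the previous.
After 2 rounds: 151 + 128.35 = ΔG·(1 − c^2)/(1 − c) = 151 × (1 − 0.7225)/0.15 ≈ $279 billion.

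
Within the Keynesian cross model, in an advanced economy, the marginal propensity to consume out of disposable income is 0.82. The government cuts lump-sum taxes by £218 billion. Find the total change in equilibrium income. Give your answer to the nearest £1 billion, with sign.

+£993 billion

A lump-sum tax change of −£218 billion shifts disposable income by +£218 billion; first-round consumption changes by −c × ΔT = −0.82 × (−£218 billion) = +£178.76 billion.
Expenditure multiplier = 1/(1 − MPC) = 1/(1 − 0.82) = 1/0.18 ≈ 5.556.
The tax multiplier is −c × k ≈ −4.556, so ΔY = k × (−c·ΔT) = (+£178.76 billion) / 0.18 ≈ +£993 billion.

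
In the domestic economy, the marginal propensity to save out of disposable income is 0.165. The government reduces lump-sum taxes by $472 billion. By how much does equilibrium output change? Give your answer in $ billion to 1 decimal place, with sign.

MPC = 1 − MPS = 1 − 0.165 = 0.835.
A lump-sum tax change of −$472 billion shifts disposable income by +$472 billion; first-round consumption changes by −c × ΔT = −0.835 × (−$472 billion) = +$394.12 billion.
Expenditure multiplier = 1/(1 − MPC) = 1/(1 − 0.835) = 1/0.165 ≈ 6.061.
The tax multiplier is −c × k ≈ −5.061, so ΔY = k × (−c·ΔT) = (+$394.12 billion) / 0.165 ≈ +$2,388.6 billion.

+$2,388.6 billion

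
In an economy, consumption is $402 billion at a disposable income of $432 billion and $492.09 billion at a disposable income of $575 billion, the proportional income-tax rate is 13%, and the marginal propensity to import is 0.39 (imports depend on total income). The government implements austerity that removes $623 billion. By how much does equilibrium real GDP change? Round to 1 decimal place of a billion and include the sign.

MPC = ΔC/ΔYd = (492.09 − 402)/(575 − 432) = 90.09/143 = 0.63.
Spending multiplier = 1/(1 − c(1−t) + m) = 1/(1 − 0.63×0.87 + 0.39) = 1/0.8419 ≈ 1.188.
ΔY = k × ΔG = (−$623 billion) / 0.8419 ≈ −$740 billion.

−$740.0 billion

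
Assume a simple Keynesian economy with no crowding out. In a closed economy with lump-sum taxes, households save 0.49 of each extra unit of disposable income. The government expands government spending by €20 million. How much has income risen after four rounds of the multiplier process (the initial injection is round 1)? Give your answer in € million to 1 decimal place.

MPC = 1 − MPS = 1 − 0.49 = 0.51.
Round 1 adds ΔG = €20 million; each later round is MPC = 0.51 times the previous.
After 4 rounds: 20 + 10.2 + 5.202 + 2.65302 = ΔG·(1 − c^4)/(1 − c) = 20 × (1 − 0.06765201)/0.49 ≈ €38.1 million.

€38.1 million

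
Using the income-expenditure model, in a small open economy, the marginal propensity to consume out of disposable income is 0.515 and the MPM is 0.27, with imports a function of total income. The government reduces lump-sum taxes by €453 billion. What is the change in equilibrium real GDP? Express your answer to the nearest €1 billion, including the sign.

+€309 billion

A lump-sum tax change of −€453 billion shifts disposable income by +€453 billion; first-round consumption changes by −c × ΔT = −0.515 × (−€453 billion) = +€233.295 billion.
Expenditure multiplier = 1/(1 − c + m) = 1/(1 − 0.515 + 0.27) = 1/0.755 ≈ 1.325.
The tax multiplier is −c × k ≈ −0.682, so ΔY = k × (−c·ΔT) = (+€233.295 billion) / 0.755 = +€309 billion.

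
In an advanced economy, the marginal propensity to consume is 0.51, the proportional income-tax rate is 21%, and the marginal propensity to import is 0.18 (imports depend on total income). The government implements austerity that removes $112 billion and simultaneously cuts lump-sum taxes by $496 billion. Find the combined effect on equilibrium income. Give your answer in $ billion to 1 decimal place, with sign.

+$181.4 billion

Expenditure multiplier = 1/(1 − c(1−t) + m) = 1/(1 − 0.51×0.79 + 0.18) = 1/0.7771 ≈ 1.287.
ΔG contributes k·ΔG = (−$112 billion) / 0.7771 ≈ −$144.1 billion.
ΔT of −$496 billion changes first-round spending by −c·ΔT = +$252.96 billion, contributing k·(−c·ΔT) = (+$252.96 billion) / 0.7771 ≈ +$325.5 billion.
Net ΔY = k(ΔG − c·ΔT) = (+$140.96 billion) / 0.7771 ≈ +$181.4 billion.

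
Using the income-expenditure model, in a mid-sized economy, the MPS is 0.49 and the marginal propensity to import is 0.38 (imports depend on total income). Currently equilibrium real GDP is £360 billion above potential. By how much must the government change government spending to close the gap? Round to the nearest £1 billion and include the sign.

MPC = 1 − MPS = 1 − 0.49 = 0.51.
Spending multiplier = 1/(1 − c + m) = 1/(1 − 0.51 + 0.38) = 1/0.87 ≈ 1.149.
Need ΔY = −£360 billion, so ΔG = ΔY/k = (−£360 billion) × 0.87 ≈ −£313 billion.
The government should cut government spending by £313 billion.

−£313 billion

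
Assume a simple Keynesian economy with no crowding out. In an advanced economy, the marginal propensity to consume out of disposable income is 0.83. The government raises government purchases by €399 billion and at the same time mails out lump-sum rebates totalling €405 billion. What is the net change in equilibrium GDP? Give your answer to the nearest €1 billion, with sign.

+€4,324 billion

Expenditure multiplier = 1/(1 − MPC) = 1/(1 − 0.83) = 1/0.17 ≈ 5.882.
ΔG contributes k·ΔG = (+€399 billion) / 0.17 ≈ +€2,347.1 billion.
ΔT of −€405 billion changes first-round spending by −c·ΔT = +€336.15 billion, contributing k·(−c·ΔT) = (+€336.15 billion) / 0.17 ≈ +€1,977.4 billion.
Net ΔY = k(ΔG − c·ΔT) = (+€735.15 billion) / 0.17 ≈ +€4,324 billion.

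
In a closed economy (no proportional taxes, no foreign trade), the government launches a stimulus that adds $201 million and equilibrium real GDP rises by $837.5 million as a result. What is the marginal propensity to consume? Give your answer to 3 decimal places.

0.760

Implied spending multiplier k = ΔY/ΔG = 837.5/201 ≈ 4.1667.
Since k = 1/(1 − MPC), MPC = 1 − 1/k = 1 − ΔG/ΔY = 1 − 201/837.5 = 0.760.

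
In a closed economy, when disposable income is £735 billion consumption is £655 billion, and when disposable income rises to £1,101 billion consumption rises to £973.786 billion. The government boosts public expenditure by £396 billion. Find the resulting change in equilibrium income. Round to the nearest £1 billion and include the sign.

+£3,070 billion

MPC = ΔC/ΔYd = (973.786 − 655)/(1,101 − 735) = 318.786/366 = 0.871.
Spending multiplier = 1/(1 − MPC) = 1/(1 − 0.871) = 1/0.129 ≈ 7.752.
ΔY = k × ΔG = (+£396 billion) / 0.129 ≈ +£3,070 billion.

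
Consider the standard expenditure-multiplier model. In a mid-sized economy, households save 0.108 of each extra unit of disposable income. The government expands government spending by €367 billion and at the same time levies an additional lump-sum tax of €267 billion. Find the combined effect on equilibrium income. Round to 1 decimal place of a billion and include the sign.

+€1,192.9 billion

MPC = 1 − MPS = 1 − 0.108 = 0.892.
Expenditure multiplier = 1/(1 − MPC) = 1/(1 − 0.892) = 1/0.108 ≈ 9.259.
ΔG contributes k·ΔG = (+€367 billion) / 0.108 ≈ +€3,398.1 billion.
ΔT of +€267 billion changes first-round spending by −c·ΔT = −€238.164 billion, contributing k·(−c·ΔT) = (−€238.164 billion) / 0.108 ≈ −€2,205.2 billion.
Net ΔY = k(ΔG − c·ΔT) = (+€128.836 billion) / 0.108 ≈ +€1,192.9 billion.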